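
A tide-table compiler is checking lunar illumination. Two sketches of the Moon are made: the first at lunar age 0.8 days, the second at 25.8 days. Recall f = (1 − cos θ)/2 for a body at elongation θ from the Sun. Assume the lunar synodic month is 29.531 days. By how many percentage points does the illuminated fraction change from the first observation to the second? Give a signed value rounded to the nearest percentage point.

+14 pp

First observation: θ = 360°·0.8/29.531 = 9.8°, so f = 0.007.
Second observation: θ = 314.5°, f = 0.149.
Δf = 0.149 − 0.007 = +0.142, i.e. +14 pp.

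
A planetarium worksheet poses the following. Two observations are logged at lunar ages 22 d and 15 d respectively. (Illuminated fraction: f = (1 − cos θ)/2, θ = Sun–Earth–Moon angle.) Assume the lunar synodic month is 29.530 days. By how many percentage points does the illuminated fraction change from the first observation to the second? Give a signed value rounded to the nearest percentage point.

First observation: θ = 360°·22/29.530 = 268.2°, so f = 0.516.
Second observation: θ = 182.9°, f = 0.999.
Δf = 0.999 − 0.516 = +0.484, i.e. +48 pp.

+48 percentage points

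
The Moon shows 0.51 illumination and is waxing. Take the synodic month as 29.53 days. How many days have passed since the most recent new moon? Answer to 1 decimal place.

7.5 days

Invert f = (1 − cos θ)/2 to get cos θ = 1 − 2(0.51) = -0.020, hence θ₀ = arccos -0.020 = 91.1°.
The Moon is waxing (0°–180°), so θ = 91.1° directly.
At 360°/29.53 d per day, 91.1° corresponds to 7.48 days.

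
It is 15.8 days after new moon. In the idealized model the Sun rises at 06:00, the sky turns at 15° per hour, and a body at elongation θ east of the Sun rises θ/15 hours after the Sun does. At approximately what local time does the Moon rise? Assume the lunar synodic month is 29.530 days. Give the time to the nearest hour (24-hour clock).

19:00

Elongation θ = 360° × 15.8/29.530 ≈ 192.6°.
The Moon trails the Sun by θ/15 = 192.6/15 ≈ 12.84 hours.
06:00 + 12.84 h ≈ 18:50 → 19:00 to the nearest hour.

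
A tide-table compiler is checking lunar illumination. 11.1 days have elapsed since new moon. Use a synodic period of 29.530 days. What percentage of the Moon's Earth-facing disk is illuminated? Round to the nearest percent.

86%

Phase angle: θ = 360°·(11.1 d)/(29.530 d) = 135.3°.
With cos θ = (-0.711), the lit fraction is (1 − (-0.711))/2 ≈ 0.856, so 86%.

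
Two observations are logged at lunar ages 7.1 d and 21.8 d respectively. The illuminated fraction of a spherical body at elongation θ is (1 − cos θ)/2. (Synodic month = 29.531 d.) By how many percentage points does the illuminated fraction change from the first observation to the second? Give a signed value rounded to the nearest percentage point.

+7 percentage points

θ₁ = 360° × 7.1/29.531 = 86.6°, f₁ = (1 − cos θ₁)/2 = 0.470.
θ₂ = 360° × 21.8/29.531 = 265.8°, f₂ = (1 − cos θ₂)/2 = 0.537.
Change = f₂ − f₁ = +0.067 → +7 percentage points.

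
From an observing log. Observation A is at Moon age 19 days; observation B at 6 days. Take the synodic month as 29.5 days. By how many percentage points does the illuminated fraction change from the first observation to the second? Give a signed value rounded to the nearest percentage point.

First observation: θ = 360°·19/29.5 = 231.9°, so f = 0.809.
Second observation: θ = 73.2°, f = 0.356.
Δf = 0.356 − 0.809 = -0.453, i.e. -45 pp.

-45 percentage points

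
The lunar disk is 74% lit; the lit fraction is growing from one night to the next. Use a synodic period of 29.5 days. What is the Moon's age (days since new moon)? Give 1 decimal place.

Invert f = (1 − cos θ)/2 to get cos θ = 1 − 2(0.74) = -0.480, hence θ₀ = arccos -0.480 = 118.7°.
The Moon is waxing (0°–180°), so θ = 118.7° directly.
That fraction of the synodic month is 118.7/360 × 29.5 d ≈ 9.73 d.

9.7 days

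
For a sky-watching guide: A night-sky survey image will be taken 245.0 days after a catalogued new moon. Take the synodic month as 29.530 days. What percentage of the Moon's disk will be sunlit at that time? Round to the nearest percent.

64%

245.0 d spans 8 complete synodic months (8 × 29.530 = 236.24 d) plus 8.76 d.
Elongation θ = 360° × 8.76/29.530 ≈ 106.8°.
With cos θ = (-0.289), the lit fraction is (1 − (-0.289))/2 ≈ 0.644, so 64%.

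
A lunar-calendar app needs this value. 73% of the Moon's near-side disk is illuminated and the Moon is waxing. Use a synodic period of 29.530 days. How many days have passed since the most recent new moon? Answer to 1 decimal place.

cos θ = 1 − 2f = -0.460, giving a principal value of 117.4°.
Before full moon the principal value applies: θ = 117.4°.
That fraction of the synodic month is 117.4/360 × 29.530 d ≈ 9.63 d.

9.6 days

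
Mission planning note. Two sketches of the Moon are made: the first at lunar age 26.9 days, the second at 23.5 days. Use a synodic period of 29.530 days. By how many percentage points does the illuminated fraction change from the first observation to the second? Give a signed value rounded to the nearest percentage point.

θ₁ = 360° × 26.9/29.530 = 327.9°, f₁ = (1 − cos θ₁)/2 = 0.076.
θ₂ = 360° × 23.5/29.530 = 286.5°, f₂ = (1 − cos θ₂)/2 = 0.358.
Change = f₂ − f₁ = +0.282 → +28 percentage points.

+28 percentage points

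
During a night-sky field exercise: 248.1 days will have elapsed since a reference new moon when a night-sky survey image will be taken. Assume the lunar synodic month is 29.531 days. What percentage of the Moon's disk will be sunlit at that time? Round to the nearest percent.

91%

248.1/29.531 = 8.401 lunations, so 8 complete cycles and 11.85 d into the next.
The Moon has covered 11.85/29.531 of its cycle, so θ ≈ 360° × 11.85/29.531 = 144.5°.
Illuminated fraction = (1 − cos 144.5°)/2 = (1 − (-0.814))/2 ≈ 0.907, so 91%.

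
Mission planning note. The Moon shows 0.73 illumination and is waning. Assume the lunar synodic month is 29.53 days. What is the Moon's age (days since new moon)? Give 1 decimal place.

Invert f = (1 − cos θ)/2 to get cos θ = 1 − 2(0.73) = -0.460, hence θ₀ = arccos -0.460 = 117.4°.
A waning Moon lies in 180°–360°, so θ = 360° − 117.4° = 242.6°.
That fraction of the synodic month is 242.6/360 × 29.53 d ≈ 19.90 d.

19.9 days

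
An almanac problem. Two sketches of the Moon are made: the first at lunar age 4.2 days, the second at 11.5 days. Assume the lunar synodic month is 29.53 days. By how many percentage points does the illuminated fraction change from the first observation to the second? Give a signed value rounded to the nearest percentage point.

+70 pp

First observation: θ = 360°·4.2/29.53 = 51.2°, so f = 0.187.
Second observation: θ = 140.2°, f = 0.884.
Δf = 0.884 − 0.187 = +0.697, i.e. +70 pp.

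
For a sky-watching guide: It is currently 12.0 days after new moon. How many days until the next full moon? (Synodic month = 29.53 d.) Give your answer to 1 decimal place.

Full moon occurs at elongation 180°, i.e. at age 29.53 × 180/360 = 14.765 d.
So 2.765 days remain (14.765 − 12.0).

2.8 days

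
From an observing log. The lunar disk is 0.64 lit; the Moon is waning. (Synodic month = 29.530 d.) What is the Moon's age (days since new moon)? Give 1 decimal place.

20.8 days

From f = (1 − cos θ)/2: cos θ = 1 − 2×0.64 = -0.280; arccos → 106.3°.
Waning ⇒ past full, so θ = 360° − 106.3° = 253.7°.
At 360°/29.530 d per day, 253.7° corresponds to 20.81 days.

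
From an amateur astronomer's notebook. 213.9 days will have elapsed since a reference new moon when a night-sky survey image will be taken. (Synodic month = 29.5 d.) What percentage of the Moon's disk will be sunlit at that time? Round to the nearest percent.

50%

213.9 d spans 7 complete synodic months (7 × 29.5 = 206.50 d) plus 7.40 d.
Phase angle: θ = 360°·(7.40 d)/(29.5 d) = 90.3°.
Illuminated fraction = (1 − cos 90.3°)/2 = (1 − (-0.005))/2 ≈ 0.503, so 50%.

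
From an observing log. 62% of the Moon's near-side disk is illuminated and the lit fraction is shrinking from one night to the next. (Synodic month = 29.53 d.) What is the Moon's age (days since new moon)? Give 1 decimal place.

Invert f = (1 − cos θ)/2 to get cos θ = 1 − 2(0.62) = -0.240, hence θ₀ = arccos -0.240 = 103.9°.
Waning ⇒ past full, so θ = 360° − 103.9° = 256.1°.
Age = 29.53 × 256.1°/360° ≈ 21.01 days.

21.0 days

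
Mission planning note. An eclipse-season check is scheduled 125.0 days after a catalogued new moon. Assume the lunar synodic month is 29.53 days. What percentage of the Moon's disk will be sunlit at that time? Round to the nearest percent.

125.0/29.53 = 4.233 lunations, so 4 complete cycles and 6.88 d into the next.
The Moon has covered 6.88/29.53 of its cycle, so θ ≈ 360° × 6.88/29.53 = 83.9°.
cos 83.9° = 0.107, so f = (1 − 0.107)/2 = 0.447, so 45%.

45%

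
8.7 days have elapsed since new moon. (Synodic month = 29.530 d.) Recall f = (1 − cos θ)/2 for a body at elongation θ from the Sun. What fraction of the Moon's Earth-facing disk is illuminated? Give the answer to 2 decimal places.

0.64

The Moon has covered 8.7/29.530 of its cycle, so θ ≈ 360° × 8.7/29.530 = 106.1°.
Illuminated fraction = (1 − cos 106.1°)/2 = (1 − (-0.277))/2 ≈ 0.638.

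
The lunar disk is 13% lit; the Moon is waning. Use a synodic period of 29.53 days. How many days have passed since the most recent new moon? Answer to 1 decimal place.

26.1 days

cos θ = 1 − 2f = 0.740, giving a principal value of 42.3°.
Waning ⇒ past full, so θ = 360° − 42.3° = 317.7°.
At 360°/29.53 d per day, 317.7° corresponds to 26.06 days.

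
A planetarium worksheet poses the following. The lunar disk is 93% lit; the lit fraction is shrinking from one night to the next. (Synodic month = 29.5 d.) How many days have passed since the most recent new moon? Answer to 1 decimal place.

cos θ = 1 − 2f = -0.860, giving a principal value of 149.3°.
A waning Moon lies in 180°–360°, so θ = 360° − 149.3° = 210.7°.
At 360°/29.5 d per day, 210.7° corresponds to 17.26 days.

17.3 days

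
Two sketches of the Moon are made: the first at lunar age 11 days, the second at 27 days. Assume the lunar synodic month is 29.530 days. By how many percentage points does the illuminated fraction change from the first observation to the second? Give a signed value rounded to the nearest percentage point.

θ₁ = 360° × 11/29.530 = 134.1°, f₁ = (1 − cos θ₁)/2 = 0.848.
θ₂ = 360° × 27/29.530 = 329.2°, f₂ = (1 − cos θ₂)/2 = 0.071.
Change = f₂ − f₁ = -0.777 → -78 percentage points.

-78 percentage points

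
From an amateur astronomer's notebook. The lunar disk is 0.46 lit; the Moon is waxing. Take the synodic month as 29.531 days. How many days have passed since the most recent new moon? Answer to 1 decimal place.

cos θ = 1 − 2f = 0.080, giving a principal value of 85.4°.
Waxing ⇒ before full, so θ = 85.4°.
Age = 29.531 × 85.4°/360° ≈ 7.01 days.

7.0 days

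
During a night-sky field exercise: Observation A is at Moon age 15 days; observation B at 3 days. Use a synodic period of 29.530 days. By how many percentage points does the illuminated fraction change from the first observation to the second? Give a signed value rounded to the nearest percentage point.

-90 pp

θ₁ = 360° × 15/29.530 = 182.9°, f₁ = (1 − cos θ₁)/2 = 0.999.
θ₂ = 360° × 3/29.530 = 36.6°, f₂ = (1 − cos θ₂)/2 = 0.098.
Change = f₂ − f₁ = -0.901 → -90 percentage points.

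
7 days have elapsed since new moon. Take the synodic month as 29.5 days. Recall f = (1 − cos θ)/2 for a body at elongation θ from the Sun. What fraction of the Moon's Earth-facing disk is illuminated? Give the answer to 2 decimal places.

0.46

The Moon has covered 7/29.5 of its cycle, so θ ≈ 360° × 7/29.5 = 85.4°.
cos 85.4° = 0.080, so f = (1 − 0.080)/2 = 0.460.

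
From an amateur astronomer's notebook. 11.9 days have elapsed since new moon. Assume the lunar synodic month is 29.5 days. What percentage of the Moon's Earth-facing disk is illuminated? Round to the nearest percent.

Elongation θ = 360° × 11.9/29.5 ≈ 145.2°.
cos 145.2° = (-0.821), so f = (1 − (-0.821))/2 = 0.911, so 91%.

91%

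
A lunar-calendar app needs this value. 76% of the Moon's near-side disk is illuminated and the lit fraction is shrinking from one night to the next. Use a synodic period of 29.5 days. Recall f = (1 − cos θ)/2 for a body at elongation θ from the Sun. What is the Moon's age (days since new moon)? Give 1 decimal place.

cos θ = 1 − 2f = -0.520, giving a principal value of 121.3°.
Waning ⇒ past full, so θ = 360° − 121.3° = 238.7°.
Age = 29.5 × 238.7°/360° ≈ 19.56 days.

19.6 days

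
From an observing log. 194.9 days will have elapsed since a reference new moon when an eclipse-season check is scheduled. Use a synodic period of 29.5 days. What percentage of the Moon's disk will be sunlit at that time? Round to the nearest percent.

194.9/29.5 = 6.607 lunations, so 6 complete cycles and 17.90 d into the next.
The Moon has covered 17.90/29.5 of its cycle, so θ ≈ 360° × 17.90/29.5 = 218.4°.
cos 218.4° = (-0.783), so f = (1 − (-0.783))/2 = 0.892, so 89%.

89%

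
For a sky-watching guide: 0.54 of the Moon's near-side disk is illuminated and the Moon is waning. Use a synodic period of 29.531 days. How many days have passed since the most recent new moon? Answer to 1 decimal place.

21.8 days

Invert f = (1 − cos θ)/2 to get cos θ = 1 − 2(0.54) = -0.080, hence θ₀ = arccos -0.080 = 94.6°.
Waning ⇒ past full, so θ = 360° − 94.6° = 265.4°.
That fraction of the synodic month is 265.4/360 × 29.531 d ≈ 21.77 d.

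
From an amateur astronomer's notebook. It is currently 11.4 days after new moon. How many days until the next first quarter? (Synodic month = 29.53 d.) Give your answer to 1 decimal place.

25.5 days

First quarter is 0.25 of the way through the cycle: age 0.25 × 29.53 = 7.383 d.
This lunation's first quarter (7.383 d) has passed, so add one period: 36.913 − 11.4 = 25.513 days.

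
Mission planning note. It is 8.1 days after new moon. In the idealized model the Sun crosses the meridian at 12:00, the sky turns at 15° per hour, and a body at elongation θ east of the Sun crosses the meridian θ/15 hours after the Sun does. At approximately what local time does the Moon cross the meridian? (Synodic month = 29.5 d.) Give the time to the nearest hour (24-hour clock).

Elongation θ = 360° × 8.1/29.5 ≈ 98.8°.
Delay after the Sun = 98.8° / (15°/h) ≈ 6.59 h.
12:00 + 6.59 h ≈ 18:35 → 19:00 to the nearest hour.

19:00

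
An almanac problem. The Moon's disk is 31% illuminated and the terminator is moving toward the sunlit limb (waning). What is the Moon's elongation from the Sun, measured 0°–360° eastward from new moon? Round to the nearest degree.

cos θ = 1 − 2f = 0.380, giving a principal value of 67.7°.
Since the Moon is past full (waning), take the reflex angle: θ = 360° − 67.7° = 292.3°.

292°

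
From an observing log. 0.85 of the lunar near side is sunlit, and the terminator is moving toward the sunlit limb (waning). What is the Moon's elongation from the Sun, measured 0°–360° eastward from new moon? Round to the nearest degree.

From f = (1 − cos θ)/2: cos θ = 1 − 2×0.85 = -0.700; arccos → 134.4°.
Waning ⇒ past full, so θ = 360° − 134.4° = 225.6°.

226°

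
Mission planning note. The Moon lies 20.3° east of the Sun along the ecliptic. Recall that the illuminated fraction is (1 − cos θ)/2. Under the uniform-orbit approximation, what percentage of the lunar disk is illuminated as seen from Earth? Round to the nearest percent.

f = (1 − cos 20.3°)/2 = (1 − 0.938)/2 ≈ 0.031, i.e. 3%.

3%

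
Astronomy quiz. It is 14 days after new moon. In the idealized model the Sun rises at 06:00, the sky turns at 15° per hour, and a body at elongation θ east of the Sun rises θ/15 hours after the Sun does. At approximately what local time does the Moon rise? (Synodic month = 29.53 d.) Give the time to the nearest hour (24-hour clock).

17:00

Elongation θ = 360° × 14/29.53 ≈ 170.7°.
At 15° of sky rotation per hour, 170.7° corresponds to a 11.38 h lag.
06:00 + 11.38 h ≈ 17:23 → 17:00 to the nearest hour.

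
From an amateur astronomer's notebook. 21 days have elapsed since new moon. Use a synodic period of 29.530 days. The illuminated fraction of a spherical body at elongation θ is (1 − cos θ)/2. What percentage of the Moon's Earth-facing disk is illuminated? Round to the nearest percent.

The Moon has covered 21/29.530 of its cycle, so θ ≈ 360° × 21/29.530 = 256.0°.
With cos θ = (-0.242), the lit fraction is (1 − (-0.242))/2 ≈ 0.621, so 62%.

62%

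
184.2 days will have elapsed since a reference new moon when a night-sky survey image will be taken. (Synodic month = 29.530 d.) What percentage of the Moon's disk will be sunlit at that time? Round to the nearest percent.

46%

184.2/29.530 = 6.238 lunations, so 6 complete cycles and 7.02 d into the next.
Phase angle: θ = 360°·(7.02 d)/(29.530 d) = 85.6°.
cos 85.6° = 0.077, so f = (1 − 0.077)/2 = 0.461, so 46%.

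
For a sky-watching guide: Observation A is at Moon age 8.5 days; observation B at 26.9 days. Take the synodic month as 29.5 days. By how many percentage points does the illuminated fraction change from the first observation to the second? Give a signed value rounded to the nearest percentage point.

-54 percentage points

θ₁ = 360° × 8.5/29.5 = 103.7°, f₁ = (1 − cos θ₁)/2 = 0.619.
θ₂ = 360° × 26.9/29.5 = 328.3°, f₂ = (1 − cos θ₂)/2 = 0.075.
Change = f₂ − f₁ = -0.544 → -54 percentage points.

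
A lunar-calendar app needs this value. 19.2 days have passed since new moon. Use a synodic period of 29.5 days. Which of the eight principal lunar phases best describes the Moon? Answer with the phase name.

θ ≈ 360° × 19.2/29.5 = 234°, which falls in the waning gibbous sector.

waning gibbous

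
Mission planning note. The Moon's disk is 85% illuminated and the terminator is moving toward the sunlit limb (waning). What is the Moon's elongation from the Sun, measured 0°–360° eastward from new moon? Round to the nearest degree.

226°

cos θ = 1 − 2f = -0.700, giving a principal value of 134.4°.
Waning ⇒ past full, so θ = 360° − 134.4° = 225.6°.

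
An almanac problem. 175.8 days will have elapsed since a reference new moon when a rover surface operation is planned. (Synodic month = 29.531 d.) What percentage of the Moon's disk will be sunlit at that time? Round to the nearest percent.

175.8 d spans 5 complete synodic months (5 × 29.531 = 147.66 d) plus 28.15 d.
The Moon has covered 28.15/29.531 of its cycle, so θ ≈ 360° × 28.15/29.531 = 343.1°.
cos 343.1° = 0.957, so f = (1 − 0.957)/2 = 0.022, so 2%.

2%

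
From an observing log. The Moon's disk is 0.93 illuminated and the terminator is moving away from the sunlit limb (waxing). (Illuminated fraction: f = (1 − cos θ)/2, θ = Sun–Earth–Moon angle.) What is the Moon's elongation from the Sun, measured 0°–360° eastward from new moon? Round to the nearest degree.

149°

From f = (1 − cos θ)/2: cos θ = 1 − 2×0.93 = -0.860; arccos → 149.3°.
The Moon is waxing (0°–180°), so θ = 149.3° directly.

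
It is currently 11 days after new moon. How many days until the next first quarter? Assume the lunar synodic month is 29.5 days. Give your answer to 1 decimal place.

25.9 days

First quarter is 0.25 of the way through the cycle: age 0.25 × 29.5 = 7.375 d.
This lunation's first quarter (7.375 d) has passed, so add one period: 36.875 − 11 = 25.875 days.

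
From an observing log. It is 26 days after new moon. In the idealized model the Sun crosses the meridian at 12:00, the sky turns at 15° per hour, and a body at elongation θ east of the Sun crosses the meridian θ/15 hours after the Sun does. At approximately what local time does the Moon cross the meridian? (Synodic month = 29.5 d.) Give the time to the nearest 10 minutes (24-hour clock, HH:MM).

09:10

Phase angle: θ = 360°·(26 d)/(29.5 d) = 317.3°.
Delay after the Sun = 317.3° / (15°/h) ≈ 21.15 h.
12:00 + 21.153 h ≈ 09:09 → 09:10 to the nearest ten minutes.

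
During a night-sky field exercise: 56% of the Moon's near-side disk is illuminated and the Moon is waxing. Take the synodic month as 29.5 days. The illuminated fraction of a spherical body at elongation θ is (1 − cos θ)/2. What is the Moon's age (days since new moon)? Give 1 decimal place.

7.9 days

Invert f = (1 − cos θ)/2 to get cos θ = 1 − 2(0.56) = -0.120, hence θ₀ = arccos -0.120 = 96.9°.
Before full moon the principal value applies: θ = 96.9°.
Age = 29.5 × 96.9°/360° ≈ 7.94 days.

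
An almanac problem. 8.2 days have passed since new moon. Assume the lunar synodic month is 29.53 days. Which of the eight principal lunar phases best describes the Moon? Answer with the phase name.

θ ≈ 360° × 8.2/29.53 = 100°, which falls in the first quarter sector.

first quarter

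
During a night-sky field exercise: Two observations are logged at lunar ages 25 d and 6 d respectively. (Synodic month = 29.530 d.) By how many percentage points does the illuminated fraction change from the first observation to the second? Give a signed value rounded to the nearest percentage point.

+14 percentage points

First observation: θ = 360°·25/29.530 = 304.8°, so f = 0.215.
Second observation: θ = 73.1°, f = 0.355.
Δf = 0.355 − 0.215 = +0.140, i.e. +14 pp.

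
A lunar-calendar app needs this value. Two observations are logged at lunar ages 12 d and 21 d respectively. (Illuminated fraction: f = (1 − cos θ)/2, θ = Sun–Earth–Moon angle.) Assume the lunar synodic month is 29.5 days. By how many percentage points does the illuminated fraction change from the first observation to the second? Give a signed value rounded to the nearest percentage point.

-30 pp

First observation: θ = 360°·12/29.5 = 146.4°, so f = 0.917.
Second observation: θ = 256.3°, f = 0.619.
Δf = 0.619 − 0.917 = -0.298, i.e. -30 pp.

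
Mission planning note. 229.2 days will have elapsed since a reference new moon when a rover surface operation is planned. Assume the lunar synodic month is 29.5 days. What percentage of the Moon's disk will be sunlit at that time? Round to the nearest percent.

229.2 d spans 7 complete synodic months (7 × 29.5 = 206.50 d) plus 22.70 d.
Elongation θ = 360° × 22.70/29.5 ≈ 277.0°.
With cos θ = 0.122, the lit fraction is (1 − 0.122)/2 ≈ 0.439, so 44%.

44%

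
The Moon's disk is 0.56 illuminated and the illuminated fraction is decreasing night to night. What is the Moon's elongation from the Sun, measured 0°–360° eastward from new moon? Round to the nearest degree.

cos θ = 1 − 2f = -0.120, giving a principal value of 96.9°.
A waning Moon lies in 180°–360°, so θ = 360° − 96.9° = 263.1°.

263°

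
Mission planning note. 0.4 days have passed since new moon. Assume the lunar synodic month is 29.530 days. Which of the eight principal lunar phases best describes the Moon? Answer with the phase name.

At 0.4/29.530 of the cycle, θ ≈ 5° — the new moon range.

new moon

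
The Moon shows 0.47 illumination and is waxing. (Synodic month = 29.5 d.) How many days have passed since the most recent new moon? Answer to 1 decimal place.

7.1 days

From f = (1 − cos θ)/2: cos θ = 1 − 2×0.47 = 0.060; arccos → 86.6°.
The Moon is waxing (0°–180°), so θ = 86.6° directly.
Age = 29.5 × 86.6°/360° ≈ 7.09 days.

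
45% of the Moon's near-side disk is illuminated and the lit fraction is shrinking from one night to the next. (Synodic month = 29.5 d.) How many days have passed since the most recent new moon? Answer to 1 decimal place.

22.6 days

Invert f = (1 − cos θ)/2 to get cos θ = 1 − 2(0.45) = 0.100, hence θ₀ = arccos 0.100 = 84.3°.
Since the Moon is past full (waning), take the reflex angle: θ = 360° − 84.3° = 275.7°.
Age = 29.5 × 275.7°/360° ≈ 22.60 days.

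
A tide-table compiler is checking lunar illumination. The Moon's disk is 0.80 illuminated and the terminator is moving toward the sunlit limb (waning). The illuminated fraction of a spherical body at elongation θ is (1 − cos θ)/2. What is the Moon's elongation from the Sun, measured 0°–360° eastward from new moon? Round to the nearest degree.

Invert f = (1 − cos θ)/2 to get cos θ = 1 − 2(0.80) = -0.600, hence θ₀ = arccos -0.600 = 126.9°.
Since the Moon is past full (waning), take the reflex angle: θ = 360° − 126.9° = 233.1°.

233°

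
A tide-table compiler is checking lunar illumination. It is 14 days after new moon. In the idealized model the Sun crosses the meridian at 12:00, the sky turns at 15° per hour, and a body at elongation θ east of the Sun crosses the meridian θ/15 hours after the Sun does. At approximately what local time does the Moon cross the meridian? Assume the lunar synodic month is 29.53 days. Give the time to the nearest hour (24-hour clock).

Elongation θ = 360° × 14/29.53 ≈ 170.7°.
At 15° of sky rotation per hour, 170.7° corresponds to a 11.38 h lag.
12:00 + 11.38 h ≈ 23:23 → 23:00 to the nearest hour.

23:00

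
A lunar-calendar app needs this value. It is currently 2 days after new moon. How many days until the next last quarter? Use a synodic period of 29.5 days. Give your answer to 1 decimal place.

Last quarter is 0.75 of the way through the cycle: age 0.75 × 29.5 = 22.125 d.
That is 22.125 − 2 = 20.125 days ahead.

20.1 days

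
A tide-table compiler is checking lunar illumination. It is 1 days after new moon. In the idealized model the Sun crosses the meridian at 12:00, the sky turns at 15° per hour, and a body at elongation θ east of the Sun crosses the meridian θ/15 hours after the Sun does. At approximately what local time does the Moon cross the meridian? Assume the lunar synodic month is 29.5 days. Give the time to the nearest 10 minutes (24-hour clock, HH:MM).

Elongation θ = 360° × 1/29.5 ≈ 12.2°.
Delay after the Sun = 12.2° / (15°/h) ≈ 0.81 h.
12:00 + 0.814 h ≈ 12:49 → 12:50 to the nearest ten minutes.

12:50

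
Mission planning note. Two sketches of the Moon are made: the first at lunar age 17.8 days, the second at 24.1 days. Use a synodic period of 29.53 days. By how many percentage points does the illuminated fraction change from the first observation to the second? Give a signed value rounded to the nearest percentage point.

-60 percentage points

First observation: θ = 360°·17.8/29.53 = 217.0°, so f = 0.899.
Second observation: θ = 293.8°, f = 0.298.
Δf = 0.298 − 0.899 = -0.601, i.e. -60 pp.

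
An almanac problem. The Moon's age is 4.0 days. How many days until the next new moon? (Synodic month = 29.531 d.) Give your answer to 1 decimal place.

The next new moon completes the synodic month: 29.531 − 4.0 = 25.531 days.

25.5 days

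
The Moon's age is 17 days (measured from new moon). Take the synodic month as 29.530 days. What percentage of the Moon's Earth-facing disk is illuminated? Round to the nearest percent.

The Moon has covered 17/29.530 of its cycle, so θ ≈ 360° × 17/29.530 = 207.2°.
With cos θ = (-0.889), the lit fraction is (1 − (-0.889))/2 ≈ 0.945, so 94%.

94%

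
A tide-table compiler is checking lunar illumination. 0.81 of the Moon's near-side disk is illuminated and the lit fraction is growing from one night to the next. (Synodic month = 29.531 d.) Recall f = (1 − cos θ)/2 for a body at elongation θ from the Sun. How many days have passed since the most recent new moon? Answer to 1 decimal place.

cos θ = 1 − 2f = -0.620, giving a principal value of 128.3°.
Before full moon the principal value applies: θ = 128.3°.
Age = 29.531 × 128.3°/360° ≈ 10.53 days.

10.5 days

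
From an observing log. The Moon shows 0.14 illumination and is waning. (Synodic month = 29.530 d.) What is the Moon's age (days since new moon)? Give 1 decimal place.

25.9 days

From f = (1 − cos θ)/2: cos θ = 1 − 2×0.14 = 0.720; arccos → 43.9°.
Since the Moon is past full (waning), take the reflex angle: θ = 360° − 43.9° = 316.1°.
Age = 29.530 × 316.1°/360° ≈ 25.93 days.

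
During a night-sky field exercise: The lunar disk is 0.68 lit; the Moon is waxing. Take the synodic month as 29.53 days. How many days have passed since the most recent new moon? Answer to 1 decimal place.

9.1 days

From f = (1 − cos θ)/2: cos θ = 1 − 2×0.68 = -0.360; arccos → 111.1°.
The Moon is waxing (0°–180°), so θ = 111.1° directly.
Age = 29.53 × 111.1°/360° ≈ 9.11 days.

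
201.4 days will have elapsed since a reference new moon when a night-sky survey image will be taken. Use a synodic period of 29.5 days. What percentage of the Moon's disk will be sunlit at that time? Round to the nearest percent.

Reduce mod P: 201.4 − 6×29.5 = 24.40 d into the current lunation.
Phase angle: θ = 360°·(24.40 d)/(29.5 d) = 297.8°.
Illuminated fraction = (1 − cos 297.8°)/2 = (1 − 0.466)/2 ≈ 0.267, so 27%.

27%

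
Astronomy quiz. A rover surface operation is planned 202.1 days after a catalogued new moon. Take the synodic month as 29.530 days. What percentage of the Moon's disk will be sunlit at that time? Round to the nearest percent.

202.1 d spans 6 complete synodic months (6 × 29.530 = 177.18 d) plus 24.92 d.
Phase angle: θ = 360°·(24.92 d)/(29.530 d) = 303.8°.
cos 303.8° = 0.556, so f = (1 − 0.556)/2 = 0.222, so 22%.

22%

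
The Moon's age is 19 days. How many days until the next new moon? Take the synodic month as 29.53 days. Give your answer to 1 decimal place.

One full lunation from the last new moon is 29.53 d; remaining = 29.53 − 19 = 10.530 d.

10.5 days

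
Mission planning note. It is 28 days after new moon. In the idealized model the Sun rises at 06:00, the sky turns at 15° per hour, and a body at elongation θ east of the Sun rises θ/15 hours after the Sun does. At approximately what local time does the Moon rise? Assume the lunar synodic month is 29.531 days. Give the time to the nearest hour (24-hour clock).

Elongation θ = 360° × 28/29.531 ≈ 341.3°.
Delay after the Sun = 341.3° / (15°/h) ≈ 22.76 h.
06:00 + 22.76 h ≈ 04:45 → 05:00 to the nearest hour.

05:00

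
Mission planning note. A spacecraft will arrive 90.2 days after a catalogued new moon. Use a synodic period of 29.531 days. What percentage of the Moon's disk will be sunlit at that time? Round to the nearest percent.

Reduce mod P: 90.2 − 3×29.531 = 1.61 d into the current lunation.
Elongation θ = 360° × 1.61/29.531 ≈ 19.6°.
cos 19.6° = 0.942, so f = (1 − 0.942)/2 = 0.029, so 3%.

3%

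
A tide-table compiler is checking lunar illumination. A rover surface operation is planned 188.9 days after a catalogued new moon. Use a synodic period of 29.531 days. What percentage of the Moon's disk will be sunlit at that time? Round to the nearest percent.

188.9 d spans 6 complete synodic months (6 × 29.531 = 177.19 d) plus 11.71 d.
The Moon has covered 11.71/29.531 of its cycle, so θ ≈ 360° × 11.71/29.531 = 142.8°.
cos 142.8° = (-0.797), so f = (1 − (-0.797))/2 = 0.898, so 90%.

90%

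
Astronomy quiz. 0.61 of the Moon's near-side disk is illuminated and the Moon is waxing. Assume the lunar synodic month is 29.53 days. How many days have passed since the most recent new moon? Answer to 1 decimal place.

8.4 days

Invert f = (1 − cos θ)/2 to get cos θ = 1 − 2(0.61) = -0.220, hence θ₀ = arccos -0.220 = 102.7°.
The Moon is waxing (0°–180°), so θ = 102.7° directly.
Age = 29.53 × 102.7°/360° ≈ 8.42 days.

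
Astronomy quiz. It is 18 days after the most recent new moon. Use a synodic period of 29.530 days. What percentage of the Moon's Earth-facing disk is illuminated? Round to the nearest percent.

89%

The Moon has covered 18/29.530 of its cycle, so θ ≈ 360° × 18/29.530 = 219.4°.
Illuminated fraction = (1 − cos 219.4°)/2 = (1 − (-0.772))/2 ≈ 0.886, so 89%.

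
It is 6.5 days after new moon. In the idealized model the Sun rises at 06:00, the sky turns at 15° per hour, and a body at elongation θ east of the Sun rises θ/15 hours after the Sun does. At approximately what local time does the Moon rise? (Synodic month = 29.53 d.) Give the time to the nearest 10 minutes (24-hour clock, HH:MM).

Elongation θ = 360° × 6.5/29.53 ≈ 79.2°.
At 15° of sky rotation per hour, 79.2° corresponds to a 5.28 h lag.
06:00 + 5.283 h ≈ 11:17 → 11:20 to the nearest ten minutes.

11:20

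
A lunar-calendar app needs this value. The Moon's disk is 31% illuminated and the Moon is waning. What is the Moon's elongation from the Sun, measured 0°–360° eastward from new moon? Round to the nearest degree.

292°

Invert f = (1 − cos θ)/2 to get cos θ = 1 − 2(0.31) = 0.380, hence θ₀ = arccos 0.380 = 67.7°.
Since the Moon is past full (waning), take the reflex angle: θ = 360° − 67.7° = 292.3°.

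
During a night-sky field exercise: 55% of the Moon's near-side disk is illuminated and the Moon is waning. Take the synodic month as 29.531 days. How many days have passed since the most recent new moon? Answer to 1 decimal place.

21.7 days

Invert f = (1 − cos θ)/2 to get cos θ = 1 − 2(0.55) = -0.100, hence θ₀ = arccos -0.100 = 95.7°.
Since the Moon is past full (waning), take the reflex angle: θ = 360° − 95.7° = 264.3°.
At 360°/29.531 d per day, 264.3° corresponds to 21.68 days.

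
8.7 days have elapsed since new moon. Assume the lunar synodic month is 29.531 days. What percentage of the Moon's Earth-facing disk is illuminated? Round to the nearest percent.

Elongation θ = 360° × 8.7/29.531 ≈ 106.1°.
With cos θ = (-0.277), the lit fraction is (1 − (-0.277))/2 ≈ 0.638, so 64%.

64%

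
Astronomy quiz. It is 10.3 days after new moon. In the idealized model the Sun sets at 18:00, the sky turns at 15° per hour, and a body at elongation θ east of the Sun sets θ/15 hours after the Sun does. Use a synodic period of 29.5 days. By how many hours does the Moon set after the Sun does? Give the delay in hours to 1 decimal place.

Elongation θ = 360° × 10.3/29.5 ≈ 125.7°.
Delay after the Sun = 125.7° / (15°/h) ≈ 8.38 h.
So the Moon sets 8.38 h after the Sun.

8.4 h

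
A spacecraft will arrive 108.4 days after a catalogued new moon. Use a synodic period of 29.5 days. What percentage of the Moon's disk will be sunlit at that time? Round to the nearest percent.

73%

108.4/29.5 = 3.675 lunations, so 3 complete cycles and 19.90 d into the next.
The Moon has covered 19.90/29.5 of its cycle, so θ ≈ 360° × 19.90/29.5 = 242.8°.
cos 242.8° = (-0.456), so f = (1 − (-0.456))/2 = 0.728, so 73%.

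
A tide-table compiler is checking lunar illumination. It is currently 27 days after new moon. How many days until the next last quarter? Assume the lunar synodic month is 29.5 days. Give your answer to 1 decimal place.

Last quarter occurs at elongation 270°, i.e. at age 29.5 × 270/360 = 22.125 d.
Already past this cycle's last quarter; the next is at 22.125 + 29.5 = 51.625 d, so 51.625 − 27 = 24.625 days.

24.6 days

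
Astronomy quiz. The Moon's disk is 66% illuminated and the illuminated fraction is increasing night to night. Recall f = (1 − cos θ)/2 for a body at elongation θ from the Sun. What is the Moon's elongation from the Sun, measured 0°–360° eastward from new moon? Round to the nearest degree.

109°

From f = (1 − cos θ)/2: cos θ = 1 − 2×0.66 = -0.320; arccos → 108.7°.
Before full moon the principal value applies: θ = 108.7°.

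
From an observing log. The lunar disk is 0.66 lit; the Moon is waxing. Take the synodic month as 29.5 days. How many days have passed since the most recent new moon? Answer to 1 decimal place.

From f = (1 − cos θ)/2: cos θ = 1 − 2×0.66 = -0.320; arccos → 108.7°.
Before full moon the principal value applies: θ = 108.7°.
That fraction of the synodic month is 108.7/360 × 29.5 d ≈ 8.90 d.

8.9 days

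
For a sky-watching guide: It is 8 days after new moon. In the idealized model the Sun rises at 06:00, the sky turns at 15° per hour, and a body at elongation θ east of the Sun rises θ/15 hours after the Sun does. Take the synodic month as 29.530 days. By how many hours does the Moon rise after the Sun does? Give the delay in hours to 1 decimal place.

6.5 h

The Moon has covered 8/29.530 of its cycle, so θ ≈ 360° × 8/29.530 = 97.5°.
The Moon trails the Sun by θ/15 = 97.5/15 ≈ 6.50 hours.
So the Moon rises 6.50 h after the Sun.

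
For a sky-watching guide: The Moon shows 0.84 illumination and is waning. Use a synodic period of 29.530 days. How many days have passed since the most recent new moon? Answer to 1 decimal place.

From f = (1 − cos θ)/2: cos θ = 1 − 2×0.84 = -0.680; arccos → 132.8°.
Since the Moon is past full (waning), take the reflex angle: θ = 360° − 132.8° = 227.2°.
Age = 29.530 × 227.2°/360° ≈ 18.63 days.

18.6 days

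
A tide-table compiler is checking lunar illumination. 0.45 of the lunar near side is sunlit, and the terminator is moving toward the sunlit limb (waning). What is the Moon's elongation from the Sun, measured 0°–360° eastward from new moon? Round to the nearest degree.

276°

From f = (1 − cos θ)/2: cos θ = 1 − 2×0.45 = 0.100; arccos → 84.3°.
Waning ⇒ past full, so θ = 360° − 84.3° = 275.7°.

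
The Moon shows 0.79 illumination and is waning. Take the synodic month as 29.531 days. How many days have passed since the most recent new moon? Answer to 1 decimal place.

19.2 days

From f = (1 − cos θ)/2: cos θ = 1 − 2×0.79 = -0.580; arccos → 125.5°.
A waning Moon lies in 180°–360°, so θ = 360° − 125.5° = 234.5°.
Age = 29.531 × 234.5°/360° ≈ 19.24 days.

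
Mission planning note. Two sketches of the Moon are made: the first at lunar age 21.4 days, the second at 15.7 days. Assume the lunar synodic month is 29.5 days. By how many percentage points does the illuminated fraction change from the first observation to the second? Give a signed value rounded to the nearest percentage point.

+41 pp

θ₁ = 360° × 21.4/29.5 = 261.2°, f₁ = (1 − cos θ₁)/2 = 0.577.
θ₂ = 360° × 15.7/29.5 = 191.6°, f₂ = (1 − cos θ₂)/2 = 0.990.
Change = f₂ − f₁ = +0.413 → +41 percentage points.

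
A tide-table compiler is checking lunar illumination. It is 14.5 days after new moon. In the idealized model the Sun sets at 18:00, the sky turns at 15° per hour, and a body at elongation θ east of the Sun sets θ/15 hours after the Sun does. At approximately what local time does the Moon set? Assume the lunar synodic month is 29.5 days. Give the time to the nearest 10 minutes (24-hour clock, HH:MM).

The Moon has covered 14.5/29.5 of its cycle, so θ ≈ 360° × 14.5/29.5 = 176.9°.
The Moon trails the Sun by θ/15 = 176.9/15 ≈ 11.80 hours.
18:00 + 11.797 h ≈ 05:48 → 05:50 to the nearest ten minutes.

05:50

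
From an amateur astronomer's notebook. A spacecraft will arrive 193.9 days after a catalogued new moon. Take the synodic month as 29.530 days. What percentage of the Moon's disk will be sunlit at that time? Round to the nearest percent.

Reduce mod P: 193.9 − 6×29.530 = 16.72 d into the current lunation.
Phase angle: θ = 360°·(16.72 d)/(29.530 d) = 203.8°.
Illuminated fraction = (1 − cos 203.8°)/2 = (1 − (-0.915))/2 ≈ 0.957, so 96%.

96%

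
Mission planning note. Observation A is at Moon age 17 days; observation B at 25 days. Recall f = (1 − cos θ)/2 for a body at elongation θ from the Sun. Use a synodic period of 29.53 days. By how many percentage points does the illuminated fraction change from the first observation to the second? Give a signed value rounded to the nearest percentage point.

θ₁ = 360° × 17/29.53 = 207.2°, f₁ = (1 − cos θ₁)/2 = 0.945.
θ₂ = 360° × 25/29.53 = 304.8°, f₂ = (1 − cos θ₂)/2 = 0.215.
Change = f₂ − f₁ = -0.730 → -73 percentage points.

-73 percentage points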